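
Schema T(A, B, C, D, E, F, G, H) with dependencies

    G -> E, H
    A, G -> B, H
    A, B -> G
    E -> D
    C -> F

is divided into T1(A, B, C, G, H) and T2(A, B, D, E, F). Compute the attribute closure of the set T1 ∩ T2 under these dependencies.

T1 ∩ T2 = {A, B}.
A, B → G applies, adding G
G → E, H applies, adding E, H
E → D applies, adding D
Closure: {A, B, D, E, G, H}.

A, B, D, E, G, H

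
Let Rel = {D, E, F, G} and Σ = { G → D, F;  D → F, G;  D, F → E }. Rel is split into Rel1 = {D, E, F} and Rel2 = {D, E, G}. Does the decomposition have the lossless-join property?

Common attributes: Rel1 ∩ Rel2 = {D, E}.
Closure of {D, E}: D → F, G applies, adding F, G. So (D, E)⁺ = {D, E, F, G}.
This closure contains every attribute of Rel1, so Rel1 ∩ Rel2 → Rel1. The join is lossless.

Yes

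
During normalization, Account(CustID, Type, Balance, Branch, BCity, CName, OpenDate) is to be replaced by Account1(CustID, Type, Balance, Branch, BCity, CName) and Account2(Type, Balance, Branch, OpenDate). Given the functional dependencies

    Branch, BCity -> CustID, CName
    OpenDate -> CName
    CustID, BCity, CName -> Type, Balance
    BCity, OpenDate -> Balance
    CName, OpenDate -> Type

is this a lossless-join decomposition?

No

Common attributes: Account1 ∩ Account2 = {Type, Balance, Branch}.
No dependency enlarges {Type, Balance, Branch}, so (Type, Balance, Branch)⁺ = {Type, Balance, Branch}.
The closure contains neither all of Account1 = {CustID, Type, Balance, Branch, BCity, CName} nor all of Account2 = {Type, Balance, Branch, OpenDate}, so the common attributes are not a superkey of either fragment. The join is lossy.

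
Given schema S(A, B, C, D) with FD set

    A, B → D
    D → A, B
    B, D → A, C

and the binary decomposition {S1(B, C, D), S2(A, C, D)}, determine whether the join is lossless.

Common attributes: S1 ∩ S2 = {C, D}.
Closure of {C, D}: D → A, B applies, adding A, B. So (C, D)⁺ = {A, B, C, D}.
This closure contains every attribute of S1, so S1 ∩ S2 → S1. The join is lossless.

Yes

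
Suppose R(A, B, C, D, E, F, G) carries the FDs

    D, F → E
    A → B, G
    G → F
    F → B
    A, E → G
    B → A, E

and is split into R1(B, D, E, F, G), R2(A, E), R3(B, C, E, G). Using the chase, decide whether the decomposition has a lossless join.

No

Chase test. Columns are A, B, C, D, E, F, G; row i has aⱼ where attribute j ∈ Ri, else bᵢⱼ.
Initial tableau (one row per fragment):
  row 1: b11 a2 b13 a4 a5 a6 a7
  row 2: a1 b22 b23 b24 a5 b26 b27
  row 3: b31 a2 a3 b34 a5 b36 a7
Rows 1 and 3 agree on G; apply G→F and equate their F entries.
Rows 1 and 3 agree on B; apply B→A, E and equate their A, E entries.
No row becomes fully distinguished — the join is lossy.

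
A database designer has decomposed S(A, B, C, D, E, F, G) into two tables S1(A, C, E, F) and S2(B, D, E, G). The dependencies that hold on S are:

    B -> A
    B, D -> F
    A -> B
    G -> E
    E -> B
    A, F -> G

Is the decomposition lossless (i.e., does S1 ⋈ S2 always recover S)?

Common attributes: S1 ∩ S2 = {E}.
Closure of {E}: E → B applies, adding B; B → A applies, adding A. So (E)⁺ = {A, B, E}.
The closure contains neither all of S1 = {A, C, E, F} nor all of S2 = {B, D, E, G}, so the common attributes are not a superkey of either fragment. The join is lossy.

No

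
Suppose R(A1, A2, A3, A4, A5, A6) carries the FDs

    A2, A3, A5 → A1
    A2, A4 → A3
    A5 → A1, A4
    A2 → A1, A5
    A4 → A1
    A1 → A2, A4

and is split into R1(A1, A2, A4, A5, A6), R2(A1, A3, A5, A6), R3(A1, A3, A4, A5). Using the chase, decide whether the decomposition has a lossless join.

Chase test. Columns are A1, A2, A3, A4, A5, A6; row i has aⱼ where attribute j ∈ Ri, else bᵢⱼ.
Initial tableau (one row per fragment):
  row 1: a1 a2 b13 a4 a5 a6
  row 2: a1 b22 a3 b24 a5 a6
  row 3: a1 b32 a3 a4 a5 b36
Rows 1 and 2 agree on A5; apply A5→A1, A4 and equate their A1, A4 entries.
Rows 1 and 2 agree on A1; apply A1→A2, A4 and equate their A2, A4 entries.
Rows 1 and 3 agree on A1; apply A1→A2, A4 and equate their A2, A4 entries.
Rows 1 and 2 agree on A2, A4; apply A2, A4→A3 and equate their A3 entries.
Row 1 is now all distinguished symbols — the join is lossless.

Yes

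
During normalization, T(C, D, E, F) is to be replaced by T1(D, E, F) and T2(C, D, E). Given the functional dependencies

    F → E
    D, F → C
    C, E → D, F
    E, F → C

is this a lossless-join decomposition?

No

Common attributes: T1 ∩ T2 = {D, E}.
No dependency enlarges {D, E}, so (D, E)⁺ = {D, E}.
The closure contains neither all of T1 = {D, E, F} nor all of T2 = {C, D, E}, so the common attributes are not a superkey of either fragment. The join is lossy.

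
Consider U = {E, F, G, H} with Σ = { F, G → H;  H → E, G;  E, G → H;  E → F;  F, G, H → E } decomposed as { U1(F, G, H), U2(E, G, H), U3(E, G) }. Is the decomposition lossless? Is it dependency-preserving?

lossless but not dependency-preserving

Lossless test (chase): Rows 1 and 2 agree on H; apply H→E, G and equate their E, G entries. Rows 1 and 3 agree on E, G; apply E, G→H and equate their H entries. Rows 1 and 2 agree on E; apply E→F and equate their F entries. Rows 1 and 3 agree on E; apply E→F and equate their F entries. Row 1 is now all distinguished symbols — the join is lossless.
Dependency preservation: the restricted closure of {E} across the fragments never reaches {F}, so E → F cannot be enforced without a join — not preserved.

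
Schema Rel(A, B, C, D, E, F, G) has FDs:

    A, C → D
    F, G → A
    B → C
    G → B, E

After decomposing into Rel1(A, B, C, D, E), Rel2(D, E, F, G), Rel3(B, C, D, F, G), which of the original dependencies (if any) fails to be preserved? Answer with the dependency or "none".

Check F, G → A: no single fragment contains all of {A, F, G}, and the restricted closure of {F, G} across the fragments never reaches {A}.
A, C → D is preserved.
B → C is preserved.
G → B, E is preserved.

F, G → A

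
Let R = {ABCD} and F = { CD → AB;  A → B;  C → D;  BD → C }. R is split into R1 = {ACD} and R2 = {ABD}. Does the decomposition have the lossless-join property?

Common attributes: R1 ∩ R2 = {AD}.
Closure of {AD}: A → B applies, adding B; BD → C applies, adding C. So (AD)⁺ = {ABCD}.
This closure contains every attribute of R1, so R1 ∩ R2 → R1. The join is lossless.

Yes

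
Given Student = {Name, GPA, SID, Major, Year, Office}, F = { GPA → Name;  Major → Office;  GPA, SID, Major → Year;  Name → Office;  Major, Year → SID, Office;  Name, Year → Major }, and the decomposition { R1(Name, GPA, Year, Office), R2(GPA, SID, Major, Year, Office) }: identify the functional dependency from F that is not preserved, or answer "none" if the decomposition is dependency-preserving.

Name, Year → Major

Check Name, Year → Major: no single fragment contains all of {Name, Major, Year}, and the restricted closure of {Name, Year} across the fragments never reaches {Major}.
GPA → Name is preserved.
Major → Office is preserved.
GPA, SID, Major → Year is preserved.
Name → Office is preserved.
Major, Year → SID, Office is preserved.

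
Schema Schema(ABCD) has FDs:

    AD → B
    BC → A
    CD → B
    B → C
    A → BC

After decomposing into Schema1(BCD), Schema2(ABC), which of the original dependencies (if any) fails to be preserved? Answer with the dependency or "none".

AD → B: restricted closure across fragments reaches B.
BC → A lies within Schema2.
CD → B lies within Schema1.
B → C lies within Schema1.
A → BC lies within Schema2.
Every dependency is enforceable on the fragments, so the decomposition is dependency-preserving.

none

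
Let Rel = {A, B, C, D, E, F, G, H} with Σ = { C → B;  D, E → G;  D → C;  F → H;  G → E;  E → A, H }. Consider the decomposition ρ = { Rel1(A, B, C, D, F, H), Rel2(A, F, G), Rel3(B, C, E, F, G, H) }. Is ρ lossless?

Chase test. Columns are A, B, C, D, E, F, G, H; row i has aⱼ where attribute j ∈ Reli, else bᵢⱼ.
Initial tableau (one row per fragment):
  row 1: a1 a2 a3 a4 b15 a6 b17 a8
  row 2: a1 b22 b23 b24 b25 a6 a7 b28
  row 3: b31 a2 a3 b34 a5 a6 a7 a8
Rows 1 and 2 agree on F; apply F→H and equate their H entries.
Rows 2 and 3 agree on G; apply G→E and equate their E entries.
Rows 2 and 3 agree on E; apply E→A, H and equate their A, H entries.
No row becomes fully distinguished — the join is lossy.

No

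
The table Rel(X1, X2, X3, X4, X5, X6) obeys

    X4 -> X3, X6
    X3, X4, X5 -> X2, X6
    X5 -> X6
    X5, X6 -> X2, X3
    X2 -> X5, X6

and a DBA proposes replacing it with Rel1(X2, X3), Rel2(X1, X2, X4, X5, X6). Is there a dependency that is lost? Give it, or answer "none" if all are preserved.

Check X4 → X3, X6: no single fragment contains all of {X3, X4, X6}, and the restricted closure of {X4} across the fragments never reaches {X3, X6}.
X3, X4, X5 → X2, X6 is preserved.
X5 → X6 is preserved.
X5, X6 → X2, X3 is preserved.
X2 → X5, X6 is preserved.

X4 -> X3, X6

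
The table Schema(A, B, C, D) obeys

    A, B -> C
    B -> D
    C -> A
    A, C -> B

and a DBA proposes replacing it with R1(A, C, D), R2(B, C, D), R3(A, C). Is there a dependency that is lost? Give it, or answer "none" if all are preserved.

A, B -> C

Check A, B → C: no single fragment contains all of {A, B, C}, and the restricted closure of {A, B} across the fragments never reaches {C}.
B → D is preserved.
C → A is preserved.
A, C → B is preserved.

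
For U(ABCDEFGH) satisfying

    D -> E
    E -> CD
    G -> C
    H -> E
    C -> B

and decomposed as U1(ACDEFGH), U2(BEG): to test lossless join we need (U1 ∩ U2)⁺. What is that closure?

U1 ∩ U2 = {EG}.
E → CD applies, adding CD
C → B applies, adding B
Closure: {BCDEG}.

BCDEG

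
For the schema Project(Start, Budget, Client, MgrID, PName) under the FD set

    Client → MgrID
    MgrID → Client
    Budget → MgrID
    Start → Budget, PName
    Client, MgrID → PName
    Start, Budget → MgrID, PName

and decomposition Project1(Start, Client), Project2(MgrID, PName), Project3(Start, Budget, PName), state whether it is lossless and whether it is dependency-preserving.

Lossless test (chase): Rows 1 and 3 agree on Start; apply Start→Budget, PName and equate their Budget, PName entries. Rows 1 and 3 agree on Start, Budget; apply Start, Budget→MgrID, PName and equate their MgrID, PName entries. Rows 1 and 3 agree on MgrID; apply MgrID→Client and equate their Client entries. No row becomes fully distinguished — the join is lossy.
Dependency preservation: the restricted closure of {Client} across the fragments never reaches {MgrID}, so Client → MgrID cannot be enforced without a join — not preserved.

lossy and not dependency-preserving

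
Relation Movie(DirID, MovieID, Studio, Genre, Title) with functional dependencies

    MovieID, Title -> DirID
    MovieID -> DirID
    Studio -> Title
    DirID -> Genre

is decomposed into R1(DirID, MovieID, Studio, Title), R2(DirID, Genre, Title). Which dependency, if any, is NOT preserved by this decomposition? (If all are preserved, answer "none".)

MovieID, Title → DirID lies within R1.
MovieID → DirID lies within R1.
Studio → Title lies within R1.
DirID → Genre lies within R2.
Every dependency is enforceable on the fragments, so the decomposition is dependency-preserving.

none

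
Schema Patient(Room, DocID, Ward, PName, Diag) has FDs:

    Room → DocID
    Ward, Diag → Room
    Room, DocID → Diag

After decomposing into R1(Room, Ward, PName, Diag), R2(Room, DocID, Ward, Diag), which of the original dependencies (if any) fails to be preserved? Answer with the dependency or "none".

none

Room → DocID lies within R2.
Ward, Diag → Room lies within R1.
Room, DocID → Diag lies within R2.
Every dependency is enforceable on the fragments, so the decomposition is dependency-preserving.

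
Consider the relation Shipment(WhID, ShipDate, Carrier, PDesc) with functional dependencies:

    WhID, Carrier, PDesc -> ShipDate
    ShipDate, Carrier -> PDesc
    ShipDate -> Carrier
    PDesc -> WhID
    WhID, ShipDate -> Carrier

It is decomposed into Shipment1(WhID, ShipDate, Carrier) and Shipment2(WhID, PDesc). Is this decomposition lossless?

Common attributes: Shipment1 ∩ Shipment2 = {WhID}.
No dependency enlarges {WhID}, so (WhID)⁺ = {WhID}.
The closure contains neither all of Shipment1 = {WhID, ShipDate, Carrier} nor all of Shipment2 = {WhID, PDesc}, so the common attributes are not a superkey of either fragment. The join is lossy.

No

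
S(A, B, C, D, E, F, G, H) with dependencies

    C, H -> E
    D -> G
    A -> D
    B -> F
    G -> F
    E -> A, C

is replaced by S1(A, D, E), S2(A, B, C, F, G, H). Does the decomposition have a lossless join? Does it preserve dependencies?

Lossless test: (A)⁺ = {A, D, F, G}, which is a superkey of neither fragment — lossy.
Dependency preservation: the restricted closure of {C, H} across the fragments never reaches {E}, so C, H → E cannot be enforced without a join — not preserved.

lossy and not dependency-preserving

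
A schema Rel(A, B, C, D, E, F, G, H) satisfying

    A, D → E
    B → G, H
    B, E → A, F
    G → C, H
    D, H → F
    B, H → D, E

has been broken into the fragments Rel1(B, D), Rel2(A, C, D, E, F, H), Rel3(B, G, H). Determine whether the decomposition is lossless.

No

Chase test. Columns are A, B, C, D, E, F, G, H; row i has aⱼ where attribute j ∈ Reli, else bᵢⱼ.
Initial tableau (one row per fragment):
  row 1: b11 a2 b13 a4 b15 b16 b17 b18
  row 2: a1 b22 a3 a4 a5 a6 b27 a8
  row 3: b31 a2 b33 b34 b35 b36 a7 a8
Rows 1 and 3 agree on B; apply B→G, H and equate their G, H entries.
Rows 1 and 3 agree on G; apply G→C, H and equate their C, H entries.
Rows 1 and 2 agree on D, H; apply D, H→F and equate their F entries.
Rows 1 and 3 agree on B, H; apply B, H→D, E and equate their D, E entries.
Rows 1 and 3 agree on B, E; apply B, E→A, F and equate their A, F entries.
No row becomes fully distinguished — the join is lossy.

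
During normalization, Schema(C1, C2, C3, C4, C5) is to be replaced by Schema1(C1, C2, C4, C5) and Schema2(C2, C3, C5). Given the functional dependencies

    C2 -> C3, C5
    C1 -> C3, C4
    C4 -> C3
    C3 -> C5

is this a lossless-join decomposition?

Common attributes: Schema1 ∩ Schema2 = {C2, C5}.
Closure of {C2, C5}: C2 → C3, C5 applies, adding C3. So (C2, C5)⁺ = {C2, C3, C5}.
This closure contains every attribute of Schema2, so Schema1 ∩ Schema2 → Schema2. The join is lossless.

Yes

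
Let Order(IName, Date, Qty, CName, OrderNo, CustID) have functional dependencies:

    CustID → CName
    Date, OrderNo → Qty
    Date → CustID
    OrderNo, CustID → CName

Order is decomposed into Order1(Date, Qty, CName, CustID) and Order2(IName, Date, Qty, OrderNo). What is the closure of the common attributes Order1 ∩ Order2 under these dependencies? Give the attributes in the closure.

Order1 ∩ Order2 = {Date, Qty}.
Date → CustID applies, adding CustID
CustID → CName applies, adding CName
Closure: {Date, Qty, CName, CustID}.

Date, Qty, CName, CustID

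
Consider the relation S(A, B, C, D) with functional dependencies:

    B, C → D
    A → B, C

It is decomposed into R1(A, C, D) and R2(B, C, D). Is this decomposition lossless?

No

Common attributes: R1 ∩ R2 = {C, D}.
No dependency enlarges {C, D}, so (C, D)⁺ = {C, D}.
The closure contains neither all of R1 = {A, C, D} nor all of R2 = {B, C, D}, so the common attributes are not a superkey of either fragment. The join is lossy.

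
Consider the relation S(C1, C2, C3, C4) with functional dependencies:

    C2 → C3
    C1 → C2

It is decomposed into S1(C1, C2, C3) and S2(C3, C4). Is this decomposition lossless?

Common attributes: S1 ∩ S2 = {C3}.
No dependency enlarges {C3}, so (C3)⁺ = {C3}.
The closure contains neither all of S1 = {C1, C2, C3} nor all of S2 = {C3, C4}, so the common attributes are not a superkey of either fragment. The join is lossy.

No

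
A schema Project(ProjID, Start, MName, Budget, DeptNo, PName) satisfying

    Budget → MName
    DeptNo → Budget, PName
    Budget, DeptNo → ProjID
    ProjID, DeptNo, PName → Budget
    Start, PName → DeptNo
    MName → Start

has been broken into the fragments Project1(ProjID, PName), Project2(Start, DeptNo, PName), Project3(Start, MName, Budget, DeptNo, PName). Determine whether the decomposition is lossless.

Chase test. Columns are ProjID, Start, MName, Budget, DeptNo, PName; row i has aⱼ where attribute j ∈ Projecti, else bᵢⱼ.
Initial tableau (one row per fragment):
  row 1: a1 b12 b13 b14 b15 a6
  row 2: b21 a2 b23 b24 a5 a6
  row 3: b31 a2 a3 a4 a5 a6
Rows 2 and 3 agree on DeptNo; apply DeptNo→Budget, PName and equate their Budget, PName entries.
Rows 2 and 3 agree on Budget, DeptNo; apply Budget, DeptNo→ProjID and equate their ProjID entries.
Rows 2 and 3 agree on Budget; apply Budget→MName and equate their MName entries.
No row becomes fully distinguished — the join is lossy.

No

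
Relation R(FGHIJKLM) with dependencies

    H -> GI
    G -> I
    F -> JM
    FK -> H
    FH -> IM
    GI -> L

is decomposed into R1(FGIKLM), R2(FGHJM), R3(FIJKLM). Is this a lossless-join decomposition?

Chase test. Columns are FGHIJKLM; row i has aⱼ where attribute j ∈ Ri, else bᵢⱼ.
Initial tableau (one row per fragment):
  row 1: a1 a2 b13 a4 b15 a6 a7 a8
  row 2: a1 a2 a3 b24 a5 b26 b27 a8
  row 3: a1 b32 b33 a4 a5 a6 a7 a8
Rows 1 and 2 agree on G; apply G→I and equate their I entries.
Rows 1 and 2 agree on F; apply F→JM and equate their JM entries.
Rows 1 and 3 agree on FK; apply FK→H and equate their H entries.
Rows 1 and 2 agree on GI; apply GI→L and equate their L entries.
Rows 1 and 3 agree on H; apply H→GI and equate their GI entries.
No row becomes fully distinguished — the join is lossy.

No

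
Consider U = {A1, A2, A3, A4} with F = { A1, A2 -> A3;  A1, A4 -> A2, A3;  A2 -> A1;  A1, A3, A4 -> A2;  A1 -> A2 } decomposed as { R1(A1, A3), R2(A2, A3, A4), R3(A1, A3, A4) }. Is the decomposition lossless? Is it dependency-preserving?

lossy and not dependency-preserving

Lossless test (chase): Rows 1 and 3 agree on A1; apply A1→A2 and equate their A2 entries. No row becomes fully distinguished — the join is lossy.
Dependency preservation: the restricted closure of {A1, A4} across the fragments never reaches {A2, A3}, so A1, A4 → A2, A3 cannot be enforced without a join — not preserved.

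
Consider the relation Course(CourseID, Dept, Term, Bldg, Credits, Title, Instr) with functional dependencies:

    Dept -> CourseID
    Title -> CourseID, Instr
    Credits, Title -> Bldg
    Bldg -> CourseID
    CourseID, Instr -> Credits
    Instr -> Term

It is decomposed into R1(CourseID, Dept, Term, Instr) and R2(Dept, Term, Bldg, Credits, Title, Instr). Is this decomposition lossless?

Yes

Common attributes: R1 ∩ R2 = {Dept, Term, Instr}.
Closure of {Dept, Term, Instr}: Dept → CourseID applies, adding CourseID; CourseID, Instr → Credits applies, adding Credits. So (Dept, Term, Instr)⁺ = {CourseID, Dept, Term, Credits, Instr}.
This closure contains every attribute of R1, so R1 ∩ R2 → R1. The join is lossless.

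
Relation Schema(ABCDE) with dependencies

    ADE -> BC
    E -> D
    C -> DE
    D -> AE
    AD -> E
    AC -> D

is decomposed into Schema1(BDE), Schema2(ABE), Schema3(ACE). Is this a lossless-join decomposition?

Yes

Chase test. Columns are ABCDE; row i has aⱼ where attribute j ∈ Schemai, else bᵢⱼ.
Initial tableau (one row per fragment):
  row 1: b11 a2 b13 a4 a5
  row 2: a1 a2 b23 b24 a5
  row 3: a1 b32 a3 b34 a5
Rows 1 and 2 agree on E; apply E→D and equate their D entries.
Rows 1 and 3 agree on E; apply E→D and equate their D entries.
Rows 1 and 2 agree on D; apply D→AE and equate their AE entries.
Rows 1 and 2 agree on ADE; apply ADE→BC and equate their BC entries.
Rows 1 and 3 agree on ADE; apply ADE→BC and equate their BC entries.
Row 1 is now all distinguished symbols — the join is lossless.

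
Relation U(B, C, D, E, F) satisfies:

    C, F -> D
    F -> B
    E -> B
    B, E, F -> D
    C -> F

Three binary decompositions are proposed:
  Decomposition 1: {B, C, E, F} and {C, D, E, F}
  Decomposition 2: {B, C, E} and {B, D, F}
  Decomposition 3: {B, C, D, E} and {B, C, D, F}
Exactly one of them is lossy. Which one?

Decomposition 1: common = {C, E, F}, closure = {B, C, D, E, F} → lossless.
Decomposition 2: common = {B}, closure = {B} → lossy.
Decomposition 3: common = {B, C, D}, closure = {B, C, D, F} → lossless.

Decomposition 2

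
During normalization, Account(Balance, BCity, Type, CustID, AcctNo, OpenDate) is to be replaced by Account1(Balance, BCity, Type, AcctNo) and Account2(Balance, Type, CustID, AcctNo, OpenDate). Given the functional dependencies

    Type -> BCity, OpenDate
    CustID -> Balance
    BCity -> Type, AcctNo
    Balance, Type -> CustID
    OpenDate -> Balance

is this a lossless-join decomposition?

Yes

Common attributes: Account1 ∩ Account2 = {Balance, Type, AcctNo}.
Closure of {Balance, Type, AcctNo}: Type → BCity, OpenDate applies, adding BCity, OpenDate; Balance, Type → CustID applies, adding CustID. So (Balance, Type, AcctNo)⁺ = {Balance, BCity, Type, CustID, AcctNo, OpenDate}.
This closure contains every attribute of Account1, so Account1 ∩ Account2 → Account1. The join is lossless.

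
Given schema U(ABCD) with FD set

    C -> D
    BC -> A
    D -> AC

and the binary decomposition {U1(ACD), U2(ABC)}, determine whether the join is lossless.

Yes

Common attributes: U1 ∩ U2 = {AC}.
Closure of {AC}: C → D applies, adding D. So (AC)⁺ = {ACD}.
This closure contains every attribute of U1, so U1 ∩ U2 → U1. The join is lossless.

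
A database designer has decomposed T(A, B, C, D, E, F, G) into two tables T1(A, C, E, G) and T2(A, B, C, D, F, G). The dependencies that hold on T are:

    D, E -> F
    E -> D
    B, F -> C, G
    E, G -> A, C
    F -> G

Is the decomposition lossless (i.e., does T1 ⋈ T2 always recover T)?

No

Common attributes: T1 ∩ T2 = {A, C, G}.
No dependency enlarges {A, C, G}, so (A, C, G)⁺ = {A, C, G}.
The closure contains neither all of T1 = {A, C, E, G} nor all of T2 = {A, B, C, D, F, G}, so the common attributes are not a superkey of either fragment. The join is lossy.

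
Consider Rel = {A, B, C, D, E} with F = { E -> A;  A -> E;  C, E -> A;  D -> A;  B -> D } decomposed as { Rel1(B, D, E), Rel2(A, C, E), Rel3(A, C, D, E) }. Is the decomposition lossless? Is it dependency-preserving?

Lossless test (chase): Rows 1 and 2 agree on E; apply E→A and equate their A entries. No row becomes fully distinguished — the join is lossy.
Dependency preservation: every FD's attributes lie within a single fragment, so each can be enforced locally — preserved.

lossy but dependency-preserving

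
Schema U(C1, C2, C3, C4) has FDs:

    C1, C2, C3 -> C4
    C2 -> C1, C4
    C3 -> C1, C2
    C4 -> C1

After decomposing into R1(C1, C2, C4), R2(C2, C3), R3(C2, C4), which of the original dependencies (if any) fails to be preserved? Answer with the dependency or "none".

C1, C2, C3 → C4: restricted closure across fragments reaches C4.
C2 → C1, C4 lies within R1.
C3 → C1, C2: restricted closure across fragments reaches C1, C2.
C4 → C1 lies within R1.
Every dependency is enforceable on the fragments, so the decomposition is dependency-preserving.

none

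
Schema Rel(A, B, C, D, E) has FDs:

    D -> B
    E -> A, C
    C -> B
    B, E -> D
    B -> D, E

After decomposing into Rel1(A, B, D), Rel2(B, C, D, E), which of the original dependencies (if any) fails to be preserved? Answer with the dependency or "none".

D → B lies within Rel1.
E → A, C: restricted closure across fragments reaches A, C.
C → B lies within Rel2.
B, E → D lies within Rel2.
B → D, E lies within Rel2.
Every dependency is enforceable on the fragments, so the decomposition is dependency-preserving.

none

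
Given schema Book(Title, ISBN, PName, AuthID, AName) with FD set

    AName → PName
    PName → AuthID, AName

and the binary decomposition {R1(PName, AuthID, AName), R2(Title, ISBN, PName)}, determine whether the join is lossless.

Yes

Common attributes: R1 ∩ R2 = {PName}.
Closure of {PName}: PName → AuthID, AName applies, adding AuthID, AName. So (PName)⁺ = {PName, AuthID, AName}.
This closure contains every attribute of R1, so R1 ∩ R2 → R1. The join is lossless.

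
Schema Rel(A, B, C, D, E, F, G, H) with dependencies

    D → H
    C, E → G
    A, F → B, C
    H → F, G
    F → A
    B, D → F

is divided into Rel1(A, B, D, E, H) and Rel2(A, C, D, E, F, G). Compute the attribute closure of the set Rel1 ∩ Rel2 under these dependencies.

Rel1 ∩ Rel2 = {A, D, E}.
D → H applies, adding H
H → F, G applies, adding F, G
A, F → B, C applies, adding B, C
Closure: {A, B, C, D, E, F, G, H}.

A, B, C, D, E, F, G, H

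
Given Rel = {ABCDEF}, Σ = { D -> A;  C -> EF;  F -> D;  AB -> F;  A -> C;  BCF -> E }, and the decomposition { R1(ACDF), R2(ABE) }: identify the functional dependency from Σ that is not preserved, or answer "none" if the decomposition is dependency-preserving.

none

D → A lies within R1.
C → EF: restricted closure across fragments reaches EF.
F → D lies within R1.
AB → F: restricted closure across fragments reaches F.
A → C lies within R1.
BCF → E: restricted closure across fragments reaches E.
Every dependency is enforceable on the fragments, so the decomposition is dependency-preserving.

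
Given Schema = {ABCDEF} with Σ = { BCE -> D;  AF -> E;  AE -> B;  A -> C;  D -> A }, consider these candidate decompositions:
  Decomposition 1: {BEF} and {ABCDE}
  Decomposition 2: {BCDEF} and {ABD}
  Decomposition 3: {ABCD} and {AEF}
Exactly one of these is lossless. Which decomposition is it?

Decomposition 2

Decomposition 1: common = {BE}, closure = {BE} → lossy.
Decomposition 2: common = {BD}, closure = {ABCD} → lossless.
Decomposition 3: common = {A}, closure = {AC} → lossy.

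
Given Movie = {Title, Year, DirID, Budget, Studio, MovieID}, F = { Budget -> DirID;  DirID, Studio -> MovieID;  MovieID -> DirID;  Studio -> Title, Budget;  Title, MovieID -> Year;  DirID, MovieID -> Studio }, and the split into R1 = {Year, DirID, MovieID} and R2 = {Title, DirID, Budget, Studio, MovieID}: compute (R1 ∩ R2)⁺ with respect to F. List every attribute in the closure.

R1 ∩ R2 = {DirID, MovieID}.
DirID, MovieID → Studio applies, adding Studio
Studio → Title, Budget applies, adding Title, Budget
Title, MovieID → Year applies, adding Year
Closure: {Title, Year, DirID, Budget, Studio, MovieID}.

Title, Year, DirID, Budget, Studio, MovieID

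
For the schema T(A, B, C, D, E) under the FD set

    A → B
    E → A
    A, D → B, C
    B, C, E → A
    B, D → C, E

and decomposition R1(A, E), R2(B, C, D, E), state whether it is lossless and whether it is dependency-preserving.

lossless but not dependency-preserving

Lossless test: (E)⁺ = {A, B, E}, which contains all of one fragment — lossless.
Dependency preservation: the restricted closure of {A} across the fragments never reaches {B}, so A → B cannot be enforced without a join — not preserved.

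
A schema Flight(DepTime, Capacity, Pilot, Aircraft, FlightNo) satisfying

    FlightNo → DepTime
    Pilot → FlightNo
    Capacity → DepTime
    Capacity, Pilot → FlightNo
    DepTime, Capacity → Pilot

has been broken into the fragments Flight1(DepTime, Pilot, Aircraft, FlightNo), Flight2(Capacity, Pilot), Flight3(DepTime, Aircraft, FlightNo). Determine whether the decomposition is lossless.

Chase test. Columns are DepTime, Capacity, Pilot, Aircraft, FlightNo; row i has aⱼ where attribute j ∈ Flighti, else bᵢⱼ.
Initial tableau (one row per fragment):
  row 1: a1 b12 a3 a4 a5
  row 2: b21 a2 a3 b24 b25
  row 3: a1 b32 b33 a4 a5
Rows 1 and 2 agree on Pilot; apply Pilot→FlightNo and equate their FlightNo entries.
Rows 1 and 2 agree on FlightNo; apply FlightNo→DepTime and equate their DepTime entries.
No row becomes fully distinguished — the join is lossy.

No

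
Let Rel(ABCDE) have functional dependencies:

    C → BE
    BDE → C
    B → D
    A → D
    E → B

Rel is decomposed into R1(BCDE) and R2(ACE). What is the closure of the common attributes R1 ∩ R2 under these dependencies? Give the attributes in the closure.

R1 ∩ R2 = {CE}.
C → BE applies, adding B
B → D applies, adding D
Closure: {BCDE}.

BCDE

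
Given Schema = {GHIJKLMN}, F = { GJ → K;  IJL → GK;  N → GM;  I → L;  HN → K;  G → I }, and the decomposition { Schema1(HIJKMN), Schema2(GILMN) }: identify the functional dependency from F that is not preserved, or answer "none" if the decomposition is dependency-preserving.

Check IJL → GK: no single fragment contains all of {GIJKL}, and the restricted closure of {IJL} across the fragments never reaches {GK}.
GJ → K is preserved.
N → GM is preserved.
I → L is preserved.
HN → K is preserved.
G → I is preserved.

IJL → GK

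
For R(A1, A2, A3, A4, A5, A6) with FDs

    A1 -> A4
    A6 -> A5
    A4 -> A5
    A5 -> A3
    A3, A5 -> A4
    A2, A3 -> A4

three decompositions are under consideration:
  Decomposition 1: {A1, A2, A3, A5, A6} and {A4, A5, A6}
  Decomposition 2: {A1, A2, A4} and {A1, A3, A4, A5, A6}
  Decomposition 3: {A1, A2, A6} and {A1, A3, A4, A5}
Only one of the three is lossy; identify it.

Decomposition 2

Decomposition 1: common = {A5, A6}, closure = {A3, A4, A5, A6} → lossless.
Decomposition 2: common = {A1, A4}, closure = {A1, A3, A4, A5} → lossy.
Decomposition 3: common = {A1}, closure = {A1, A3, A4, A5} → lossless.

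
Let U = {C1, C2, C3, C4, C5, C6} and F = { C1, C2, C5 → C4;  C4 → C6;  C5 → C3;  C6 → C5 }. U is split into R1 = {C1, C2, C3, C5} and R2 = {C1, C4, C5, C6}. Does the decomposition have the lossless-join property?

No

Common attributes: R1 ∩ R2 = {C1, C5}.
Closure of {C1, C5}: C5 → C3 applies, adding C3. So (C1, C5)⁺ = {C1, C3, C5}.
The closure contains neither all of R1 = {C1, C2, C3, C5} nor all of R2 = {C1, C4, C5, C6}, so the common attributes are not a superkey of either fragment. The join is lossy.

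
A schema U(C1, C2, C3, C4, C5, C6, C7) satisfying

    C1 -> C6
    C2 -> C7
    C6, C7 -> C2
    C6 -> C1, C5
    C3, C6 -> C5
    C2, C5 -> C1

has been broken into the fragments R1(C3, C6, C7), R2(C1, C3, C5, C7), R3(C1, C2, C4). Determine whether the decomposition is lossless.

Chase test. Columns are C1, C2, C3, C4, C5, C6, C7; row i has aⱼ where attribute j ∈ Ri, else bᵢⱼ.
Initial tableau (one row per fragment):
  row 1: b11 b12 a3 b14 b15 a6 a7
  row 2: a1 b22 a3 b24 a5 b26 a7
  row 3: a1 a2 b33 a4 b35 b36 b37
Rows 2 and 3 agree on C1; apply C1→C6 and equate their C6 entries.
Rows 2 and 3 agree on C6; apply C6→C1, C5 and equate their C1, C5 entries.
No row becomes fully distinguished — the join is lossy.

No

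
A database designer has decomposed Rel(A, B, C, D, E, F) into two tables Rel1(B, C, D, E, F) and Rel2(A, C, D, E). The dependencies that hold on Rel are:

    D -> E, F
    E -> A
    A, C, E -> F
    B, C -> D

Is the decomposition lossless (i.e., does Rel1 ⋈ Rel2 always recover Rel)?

Yes

Common attributes: Rel1 ∩ Rel2 = {C, D, E}.
Closure of {C, D, E}: D → E, F applies, adding F; E → A applies, adding A. So (C, D, E)⁺ = {A, C, D, E, F}.
This closure contains every attribute of Rel2, so Rel1 ∩ Rel2 → Rel2. The join is lossless.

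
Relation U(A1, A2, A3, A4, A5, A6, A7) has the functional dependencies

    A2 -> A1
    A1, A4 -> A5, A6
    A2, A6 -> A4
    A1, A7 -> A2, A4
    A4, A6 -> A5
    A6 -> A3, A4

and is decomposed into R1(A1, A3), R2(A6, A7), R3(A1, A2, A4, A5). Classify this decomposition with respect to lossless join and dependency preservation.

Lossless test (chase): applying each FD to every pair of rows produces no changes in the tableau, so no row becomes fully distinguished — the join is lossy.
Dependency preservation: the restricted closure of {A1, A4} across the fragments never reaches {A5, A6}, so A1, A4 → A5, A6 cannot be enforced without a join — not preserved.

lossy and not dependency-preserving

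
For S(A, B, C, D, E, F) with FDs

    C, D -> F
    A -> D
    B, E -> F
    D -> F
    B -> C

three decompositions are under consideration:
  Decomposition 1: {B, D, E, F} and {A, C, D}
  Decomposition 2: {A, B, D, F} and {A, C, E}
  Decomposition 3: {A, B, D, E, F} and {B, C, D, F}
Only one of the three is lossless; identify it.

Decomposition 3

Decomposition 1: common = {D}, closure = {D, F} → lossy.
Decomposition 2: common = {A}, closure = {A, D, F} → lossy.
Decomposition 3: common = {B, D, F}, closure = {B, C, D, F} → lossless.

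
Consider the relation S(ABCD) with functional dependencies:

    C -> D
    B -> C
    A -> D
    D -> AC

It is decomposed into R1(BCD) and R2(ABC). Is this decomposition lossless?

Common attributes: R1 ∩ R2 = {BC}.
Closure of {BC}: C → D applies, adding D; D → AC applies, adding A. So (BC)⁺ = {ABCD}.
This closure contains every attribute of R1, so R1 ∩ R2 → R1. The join is lossless.

Yes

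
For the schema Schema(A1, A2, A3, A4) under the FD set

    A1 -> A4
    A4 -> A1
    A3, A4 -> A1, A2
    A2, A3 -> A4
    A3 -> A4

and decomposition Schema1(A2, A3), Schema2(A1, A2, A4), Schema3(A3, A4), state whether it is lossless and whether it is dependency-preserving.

Lossless test (chase): Rows 2 and 3 agree on A4; apply A4→A1 and equate their A1 entries. Rows 1 and 3 agree on A3; apply A3→A4 and equate their A4 entries. Rows 1 and 2 agree on A4; apply A4→A1 and equate their A1 entries. Rows 1 and 3 agree on A3, A4; apply A3, A4→A1, A2 and equate their A1, A2 entries. Row 1 is now all distinguished symbols — the join is lossless.
Dependency preservation: A3, A4 → A1, A2; A2, A3 → A4 are not contained in any single fragment, but the restricted closure of each left-hand side across the fragments still reaches the right-hand side; the remaining FDs each lie inside some fragment. All dependencies are preserved.

lossless and dependency-preserving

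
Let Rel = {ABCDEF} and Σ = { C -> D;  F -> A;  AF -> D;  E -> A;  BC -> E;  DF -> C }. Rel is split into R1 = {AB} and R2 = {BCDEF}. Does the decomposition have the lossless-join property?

Common attributes: R1 ∩ R2 = {B}.
No dependency enlarges {B}, so (B)⁺ = {B}.
The closure contains neither all of R1 = {AB} nor all of R2 = {BCDEF}, so the common attributes are not a superkey of either fragment. The join is lossy.

No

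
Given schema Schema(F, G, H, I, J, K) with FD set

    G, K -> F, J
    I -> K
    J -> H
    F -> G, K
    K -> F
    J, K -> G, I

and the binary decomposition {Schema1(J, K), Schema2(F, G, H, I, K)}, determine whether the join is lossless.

Yes

Common attributes: Schema1 ∩ Schema2 = {K}.
Closure of {K}: K → F applies, adding F; F → G, K applies, adding G; G, K → F, J applies, adding J; J → H applies, adding H; J, K → G, I applies, adding I. So (K)⁺ = {F, G, H, I, J, K}.
This closure contains every attribute of Schema1, so Schema1 ∩ Schema2 → Schema1. The join is lossless.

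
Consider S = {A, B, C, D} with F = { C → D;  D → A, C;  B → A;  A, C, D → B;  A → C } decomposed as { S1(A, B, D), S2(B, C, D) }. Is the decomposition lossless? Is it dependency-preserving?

lossless and dependency-preserving

Lossless test: (B, D)⁺ = {A, B, C, D}, which contains all of one fragment — lossless.
Dependency preservation: D → A, C; A, C, D → B; A → C are not contained in any single fragment, but the restricted closure of each left-hand side across the fragments still reaches the right-hand side; the remaining FDs each lie inside some fragment. All dependencies are preserved.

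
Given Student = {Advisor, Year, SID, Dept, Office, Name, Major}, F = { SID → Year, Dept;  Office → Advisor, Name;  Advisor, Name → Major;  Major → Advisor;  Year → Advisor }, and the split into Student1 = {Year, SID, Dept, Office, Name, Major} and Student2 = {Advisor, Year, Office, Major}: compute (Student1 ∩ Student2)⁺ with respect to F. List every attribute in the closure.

Advisor, Year, Office, Name, Major

Student1 ∩ Student2 = {Year, Office, Major}.
Office → Advisor, Name applies, adding Advisor, Name
Closure: {Advisor, Year, Office, Name, Major}.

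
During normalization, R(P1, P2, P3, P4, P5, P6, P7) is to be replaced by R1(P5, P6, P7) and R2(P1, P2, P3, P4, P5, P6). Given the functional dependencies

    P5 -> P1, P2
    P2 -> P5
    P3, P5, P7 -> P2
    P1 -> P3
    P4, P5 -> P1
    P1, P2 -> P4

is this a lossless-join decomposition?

Yes

Common attributes: R1 ∩ R2 = {P5, P6}.
Closure of {P5, P6}: P5 → P1, P2 applies, adding P1, P2; P1 → P3 applies, adding P3; P1, P2 → P4 applies, adding P4. So (P5, P6)⁺ = {P1, P2, P3, P4, P5, P6}.
This closure contains every attribute of R2, so R1 ∩ R2 → R2. The join is lossless.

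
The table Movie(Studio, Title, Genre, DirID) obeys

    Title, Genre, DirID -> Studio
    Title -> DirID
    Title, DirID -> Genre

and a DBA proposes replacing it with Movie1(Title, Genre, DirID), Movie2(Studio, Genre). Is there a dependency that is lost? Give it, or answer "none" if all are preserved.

Title, Genre, DirID -> Studio

Check Title, Genre, DirID → Studio: no single fragment contains all of {Studio, Title, Genre, DirID}, and the restricted closure of {Title, Genre, DirID} across the fragments never reaches {Studio}.
Title → DirID is preserved.
Title, DirID → Genre is preserved.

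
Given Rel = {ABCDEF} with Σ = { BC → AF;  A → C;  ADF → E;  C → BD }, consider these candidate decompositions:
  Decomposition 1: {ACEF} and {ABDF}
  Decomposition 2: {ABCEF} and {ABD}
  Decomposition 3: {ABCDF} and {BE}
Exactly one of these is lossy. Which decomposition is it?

Decomposition 1: common = {AF}, closure = {ABCDEF} → lossless.
Decomposition 2: common = {AB}, closure = {ABCDEF} → lossless.
Decomposition 3: common = {B}, closure = {B} → lossy.

Decomposition 3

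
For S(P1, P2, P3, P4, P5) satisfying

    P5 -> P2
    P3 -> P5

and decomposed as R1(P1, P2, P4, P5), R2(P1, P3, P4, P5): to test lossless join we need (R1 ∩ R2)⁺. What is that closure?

R1 ∩ R2 = {P1, P4, P5}.
P5 → P2 applies, adding P2
Closure: {P1, P2, P4, P5}.

P1, P2, P4, P5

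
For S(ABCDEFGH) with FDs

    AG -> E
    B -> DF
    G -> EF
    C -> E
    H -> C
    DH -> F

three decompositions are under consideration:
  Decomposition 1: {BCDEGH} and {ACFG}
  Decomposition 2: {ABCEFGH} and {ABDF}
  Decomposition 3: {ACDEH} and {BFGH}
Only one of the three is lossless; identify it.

Decomposition 2

Decomposition 1: common = {CG}, closure = {CEFG} → lossy.
Decomposition 2: common = {ABF}, closure = {ABDF} → lossless.
Decomposition 3: common = {H}, closure = {CEH} → lossy.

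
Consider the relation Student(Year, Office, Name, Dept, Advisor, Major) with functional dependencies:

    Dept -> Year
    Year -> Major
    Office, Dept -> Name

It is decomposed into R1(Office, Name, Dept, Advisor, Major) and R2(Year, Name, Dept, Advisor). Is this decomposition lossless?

Common attributes: R1 ∩ R2 = {Name, Dept, Advisor}.
Closure of {Name, Dept, Advisor}: Dept → Year applies, adding Year; Year → Major applies, adding Major. So (Name, Dept, Advisor)⁺ = {Year, Name, Dept, Advisor, Major}.
This closure contains every attribute of R2, so R1 ∩ R2 → R2. The join is lossless.

Yes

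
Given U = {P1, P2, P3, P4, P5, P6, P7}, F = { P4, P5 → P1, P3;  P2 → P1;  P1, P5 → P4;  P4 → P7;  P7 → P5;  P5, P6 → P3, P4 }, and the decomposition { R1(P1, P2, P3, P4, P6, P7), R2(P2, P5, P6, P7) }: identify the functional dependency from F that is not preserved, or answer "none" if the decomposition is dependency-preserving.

Check P1, P5 → P4: no single fragment contains all of {P1, P4, P5}, and the restricted closure of {P1, P5} across the fragments never reaches {P4}.
P4, P5 → P1, P3 is preserved.
P2 → P1 is preserved.
P4 → P7 is preserved.
P7 → P5 is preserved.
P5, P6 → P3, P4 is preserved.

P1, P5 → P4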